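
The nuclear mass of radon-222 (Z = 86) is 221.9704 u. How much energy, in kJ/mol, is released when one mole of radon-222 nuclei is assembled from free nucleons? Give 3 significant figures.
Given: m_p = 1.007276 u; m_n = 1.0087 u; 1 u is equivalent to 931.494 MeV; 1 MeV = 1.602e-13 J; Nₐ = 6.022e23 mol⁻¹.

1.65e+11 kJ/mol

With 86 protons and 136 neutrons (A = 222):
Σm = 86·m_p + 136·m_n = 86.625736 + 137.1832 = 223.808936 u
Δm = 223.808936 − 221.9704 = 1.838536 u
Binding energy = Δm·c² = 1.838536 × 931.494 MeV/u = 1712.59 MeV
Per nucleus in joules: 1712.59 MeV × 1.602e-13 J/MeV = 2.7436e-10 J
Per mole: 2.7436e-10 J × 6.022e23 mol⁻¹ = 1.6522e+14 J/mol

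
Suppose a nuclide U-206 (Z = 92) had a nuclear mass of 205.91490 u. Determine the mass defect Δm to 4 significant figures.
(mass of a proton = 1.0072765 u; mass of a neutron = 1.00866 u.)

The nucleus contains 92 protons and 206 − 92 = 114 neutrons.
Mass of separated nucleons = 92(1.0072765) + 114(1.00866) = 92.6694380 + 114.98724 = 207.6566780 u
Mass defect Δm = 207.6566780 − 205.91490 = 1.7417780 u

1.742 u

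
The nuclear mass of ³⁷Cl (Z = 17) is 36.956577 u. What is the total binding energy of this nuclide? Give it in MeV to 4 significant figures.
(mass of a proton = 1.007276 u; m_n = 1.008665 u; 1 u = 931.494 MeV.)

Σm = 17·m_p + 20·m_n = 17.123692 + 20.173300 = 37.296992 u
Mass defect Δm = 37.296992 − 36.956577 = 0.340415 u
E_B = 0.340415 × 931.494 = 317.095 MeV

317.1 MeV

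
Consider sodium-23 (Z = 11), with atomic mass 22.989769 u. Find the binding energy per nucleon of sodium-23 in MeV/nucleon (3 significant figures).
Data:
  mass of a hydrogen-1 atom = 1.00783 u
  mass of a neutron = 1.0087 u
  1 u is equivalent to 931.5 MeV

8.13 MeV/nucleon

Mass of separated nucleons = 11(1.00783) + 12(1.0087) = 11.08613 + 12.1044 = 23.19053 u
Δm = 23.19053 − 22.989769 = 0.200761 u
Converting to energy: 0.200761 u × 931.5 MeV/u = 187.009 MeV
Per nucleon: 187.009 / 23 = 8.131 MeV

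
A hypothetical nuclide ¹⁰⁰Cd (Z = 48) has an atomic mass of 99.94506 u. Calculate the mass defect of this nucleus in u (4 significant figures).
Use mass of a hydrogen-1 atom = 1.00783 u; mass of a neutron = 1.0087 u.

Σm = 48·m(¹H) + 52·m_n = 48.37584 + 52.4524 = 100.82824 u
The mass defect is 100.82824 − 99.94506 = 0.88318 u.

0.8832 u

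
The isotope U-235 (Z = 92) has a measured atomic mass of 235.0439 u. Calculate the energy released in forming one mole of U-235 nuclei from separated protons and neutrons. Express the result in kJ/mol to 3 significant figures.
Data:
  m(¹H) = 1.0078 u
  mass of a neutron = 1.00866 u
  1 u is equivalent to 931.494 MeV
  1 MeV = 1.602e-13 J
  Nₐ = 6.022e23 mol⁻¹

With 92 protons and 143 neutrons (A = 235):
Σm = 92·m(¹H) + 143·m_n = 92.7176 + 144.23838 = 236.95598 u
The mass defect is 236.95598 − 235.0439 = 1.91208 u.
Binding energy = Δm·c² = 1.91208 × 931.494 MeV/u = 1781.09 MeV
Per nucleus in joules: 1781.09 MeV × 1.602e-13 J/MeV = 2.8533e-10 J
Per mole: 2.8533e-10 J × 6.022e23 mol⁻¹ = 1.7183e+14 J/mol

1.72e+11 kJ/mol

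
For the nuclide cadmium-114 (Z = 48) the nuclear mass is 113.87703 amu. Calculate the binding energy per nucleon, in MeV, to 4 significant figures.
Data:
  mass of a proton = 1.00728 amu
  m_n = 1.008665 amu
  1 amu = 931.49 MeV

Mass of separated nucleons = 48(1.00728) + 66(1.008665) = 48.34944 + 66.571890 = 114.921330 amu
The mass defect is 114.921330 − 113.87703 = 1.044300 amu.
E_B = 1.044300 × 931.49 = 972.755 MeV
BE/A = 972.755 MeV / 114 = 8.533 MeV/nucleon

8.533 MeV/nucleon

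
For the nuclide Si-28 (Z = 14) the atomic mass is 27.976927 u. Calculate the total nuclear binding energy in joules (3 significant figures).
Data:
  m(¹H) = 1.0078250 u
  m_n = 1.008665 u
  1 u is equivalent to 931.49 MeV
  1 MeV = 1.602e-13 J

3.79e-11 J

With 14 protons and 14 neutrons (A = 28):
Total constituent mass: 14 × 1.0078250 + 14 × 1.008665 = 28.2308600 u
Δm = 28.2308600 − 27.976927 = 0.2539330 u
E_B = 0.2539330 × 931.49 = 236.536 MeV
In joules: 236.536 MeV × 1.602e-13 J/MeV = 3.7893e-11 J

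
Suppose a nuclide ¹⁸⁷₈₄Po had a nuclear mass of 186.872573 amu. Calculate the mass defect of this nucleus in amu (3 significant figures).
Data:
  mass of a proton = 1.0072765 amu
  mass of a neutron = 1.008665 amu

1.63 amu

The nucleus contains 84 protons and 187 − 84 = 103 neutrons.
Mass of separated nucleons = 84(1.0072765) + 103(1.008665) = 84.6112260 + 103.892495 = 188.5037210 amu
Δm = 188.5037210 − 186.872573 = 1.6311480 amu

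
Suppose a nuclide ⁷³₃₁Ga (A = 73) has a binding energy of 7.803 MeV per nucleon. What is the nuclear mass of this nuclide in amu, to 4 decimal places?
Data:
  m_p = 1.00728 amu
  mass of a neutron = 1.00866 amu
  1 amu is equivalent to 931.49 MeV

72.9779 amu

Total binding energy = 73 × 7.803 = 569.619 MeV
Mass defect = 569.619 MeV / (931.49 MeV/amu) = 0.611514 amu
Constituent mass = 31(1.00728) + 42(1.00866) = 73.58940 amu
Nuclear mass = 73.58940 − 0.611514 = 72.977886 amu ≈ 72.9779 amu (to 4 decimal places)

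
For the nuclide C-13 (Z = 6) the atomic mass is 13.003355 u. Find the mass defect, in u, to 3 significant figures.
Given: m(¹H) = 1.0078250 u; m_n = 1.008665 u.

0.104 u

Mass of separated nucleons = 6(1.0078250) + 7(1.008665) = 6.0469500 + 7.060655 = 13.1076050 u
Δm = 13.1076050 − 13.003355 = 0.1042500 u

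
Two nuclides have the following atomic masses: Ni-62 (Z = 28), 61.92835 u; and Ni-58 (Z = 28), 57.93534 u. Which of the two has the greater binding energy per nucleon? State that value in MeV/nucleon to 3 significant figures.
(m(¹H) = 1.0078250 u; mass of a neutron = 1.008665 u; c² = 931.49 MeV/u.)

Ni-62: Σm = 28(1.0078250) + 34(1.008665) = 62.5137100 u; Δm = 0.5853600 u; E_B = 545.257 MeV; E_B/A = 8.794 MeV
Ni-58: Σm = 28(1.0078250) + 30(1.008665) = 58.4790500 u; Δm = 0.5437100 u; E_B = 506.46 MeV; E_B/A = 8.732 MeV
Ni-62 has the higher binding energy per nucleon, so it is the more tightly bound nucleus.

Ni-62; 8.79 MeV/nucleon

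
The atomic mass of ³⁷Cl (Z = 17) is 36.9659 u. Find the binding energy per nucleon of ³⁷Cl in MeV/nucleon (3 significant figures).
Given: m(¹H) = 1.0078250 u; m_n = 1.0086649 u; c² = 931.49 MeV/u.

8.57 MeV/nucleon

Σm = 17·m(¹H) + 20·m_n = 17.1330250 + 20.1732980 = 37.3063230 u
The mass defect is 37.3063230 − 36.9659 = 0.3404230 u.
E_B = 0.3404230 × 931.49 = 317.101 MeV
Dividing by A = 37 gives 8.570 MeV per nucleon.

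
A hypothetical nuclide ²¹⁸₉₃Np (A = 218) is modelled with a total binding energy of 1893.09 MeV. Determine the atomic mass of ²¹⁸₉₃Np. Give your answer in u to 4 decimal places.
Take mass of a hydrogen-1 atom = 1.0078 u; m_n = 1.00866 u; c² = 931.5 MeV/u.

Mass defect = 1893.09 MeV / (931.5 MeV/u) = 2.032303 u
Constituent mass = 93(1.0078) + 125(1.00866) = 219.80790 u
Atomic mass = 219.80790 − 2.032303 = 217.775597 u ≈ 217.7756 u (to 4 decimal places)

217.7756 u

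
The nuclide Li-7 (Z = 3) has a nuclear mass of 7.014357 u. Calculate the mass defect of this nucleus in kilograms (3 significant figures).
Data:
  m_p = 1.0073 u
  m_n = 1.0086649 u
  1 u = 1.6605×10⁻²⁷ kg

Z = 3, so N = A − Z = 7 − 3 = 4.
Mass of separated nucleons = 3(1.0073) + 4(1.0086649) = 3.0219 + 4.0346596 = 7.0565596 u
The mass defect is 7.0565596 − 7.014357 = 0.0422026 u.
In SI units: 0.0422026 u × 1.6605×10⁻²⁷ kg/u = 7.0077e-29 kg

7.01e-29 kg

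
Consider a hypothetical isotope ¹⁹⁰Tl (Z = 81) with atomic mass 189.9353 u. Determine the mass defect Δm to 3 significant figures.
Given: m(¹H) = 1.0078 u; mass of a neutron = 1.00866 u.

Total constituent mass: 81 × 1.0078 + 109 × 1.00866 = 191.57574 u
Δm = 191.57574 − 189.9353 = 1.64044 u

1.64 u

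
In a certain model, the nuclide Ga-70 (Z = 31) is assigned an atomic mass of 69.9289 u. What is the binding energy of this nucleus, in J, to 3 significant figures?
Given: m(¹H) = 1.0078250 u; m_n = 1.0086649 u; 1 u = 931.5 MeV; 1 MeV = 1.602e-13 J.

9.72e-11 J

With 31 protons and 39 neutrons (A = 70):
Mass of separated nucleons = 31(1.0078250) + 39(1.0086649) = 31.2425750 + 39.3379311 = 70.5805061 u
The mass defect is 70.5805061 − 69.9289 = 0.6516061 u.
Converting to energy: 0.6516061 u × 931.5 MeV/u = 606.971 MeV
In joules: 606.971 MeV × 1.602e-13 J/MeV = 9.7237e-11 J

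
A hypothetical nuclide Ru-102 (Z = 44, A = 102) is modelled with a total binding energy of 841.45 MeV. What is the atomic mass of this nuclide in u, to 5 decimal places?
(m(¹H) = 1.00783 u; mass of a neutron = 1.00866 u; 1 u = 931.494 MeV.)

Mass defect = 841.45 MeV / (931.494 MeV/u) = 0.9033338 u
Constituent mass = 44(1.00783) + 58(1.00866) = 102.84680 u
Atomic mass = 102.84680 − 0.9033338 = 101.9434662 u ≈ 101.94347 u (to 5 decimal places)

101.94347 u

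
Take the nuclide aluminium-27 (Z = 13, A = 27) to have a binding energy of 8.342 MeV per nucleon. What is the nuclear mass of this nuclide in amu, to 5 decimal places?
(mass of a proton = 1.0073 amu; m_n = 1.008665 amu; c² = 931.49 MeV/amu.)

Total binding energy = 27 × 8.342 = 225.234 MeV
Mass defect = 225.234 MeV / (931.49 MeV/amu) = 0.2417997 amu
Constituent mass = 13(1.0073) + 14(1.008665) = 27.216210 amu
Nuclear mass = 27.216210 − 0.2417997 = 26.9744103 amu ≈ 26.97441 amu (to 5 decimal places)

26.97441 amu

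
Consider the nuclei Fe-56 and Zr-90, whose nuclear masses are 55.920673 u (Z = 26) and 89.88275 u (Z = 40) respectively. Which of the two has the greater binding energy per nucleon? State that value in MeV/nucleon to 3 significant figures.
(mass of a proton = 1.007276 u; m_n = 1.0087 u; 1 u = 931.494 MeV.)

Fe-56; 8.81 MeV/nucleon

Fe-56: Σm = 26(1.007276) + 30(1.0087) = 56.450176 u; Δm = 0.529503 u; E_B = 493.23 MeV; E_B/A = 8.808 MeV
Zr-90: Σm = 40(1.007276) + 50(1.0087) = 90.726040 u; Δm = 0.843290 u; E_B = 785.52 MeV; E_B/A = 8.728 MeV
Fe-56 has the higher binding energy per nucleon, so it is the more tightly bound nucleus.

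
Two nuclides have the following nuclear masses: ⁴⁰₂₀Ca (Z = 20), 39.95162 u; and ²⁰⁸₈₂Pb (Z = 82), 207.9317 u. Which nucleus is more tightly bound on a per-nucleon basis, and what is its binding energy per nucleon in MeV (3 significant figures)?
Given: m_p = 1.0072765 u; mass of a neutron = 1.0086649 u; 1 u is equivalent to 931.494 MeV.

⁴⁰₂₀Ca; 8.55 MeV/nucleon

⁴⁰₂₀Ca: Σm = 20(1.0072765) + 20(1.0086649) = 40.3188280 u; Δm = 0.3672080 u; E_B = 342.05 MeV; E_B/A = 8.551 MeV
²⁰⁸₈₂Pb: Σm = 82(1.0072765) + 126(1.0086649) = 209.6884504 u; Δm = 1.7567504 u; E_B = 1636.4 MeV; E_B/A = 7.867 MeV
⁴⁰₂₀Ca has the higher binding energy per nucleon, so it is the more tightly bound nucleus.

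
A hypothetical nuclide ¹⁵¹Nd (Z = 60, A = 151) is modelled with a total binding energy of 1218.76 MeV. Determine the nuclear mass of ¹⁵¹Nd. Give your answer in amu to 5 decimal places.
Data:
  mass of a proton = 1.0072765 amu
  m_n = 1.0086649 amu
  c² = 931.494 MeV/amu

Mass defect = 1218.76 MeV / (931.494 MeV/amu) = 1.3083928 amu
Constituent mass = 60(1.0072765) + 91(1.0086649) = 152.2250959 amu
Nuclear mass = 152.2250959 − 1.3083928 = 150.9167031 amu ≈ 150.91670 amu (to 5 decimal places)

150.91670 amu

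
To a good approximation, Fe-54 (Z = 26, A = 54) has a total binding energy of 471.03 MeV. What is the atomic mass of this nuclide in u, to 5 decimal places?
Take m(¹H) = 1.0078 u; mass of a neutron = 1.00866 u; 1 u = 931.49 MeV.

53.93961 u

Mass defect = 471.03 MeV / (931.49 MeV/u) = 0.5056737 u
Constituent mass = 26(1.0078) + 28(1.00866) = 54.44528 u
Atomic mass = 54.44528 − 0.5056737 = 53.9396063 u ≈ 53.93961 u (to 5 decimal places)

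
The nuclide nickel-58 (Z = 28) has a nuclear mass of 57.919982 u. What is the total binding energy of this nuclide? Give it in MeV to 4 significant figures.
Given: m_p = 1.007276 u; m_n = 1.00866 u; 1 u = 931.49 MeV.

Z = 28, so N = A − Z = 58 − 28 = 30.
Total constituent mass: 28 × 1.007276 + 30 × 1.00866 = 58.463528 u
The mass defect is 58.463528 − 57.919982 = 0.543546 u.
E_B = 0.543546 × 931.49 = 506.308 MeV

506.3 MeV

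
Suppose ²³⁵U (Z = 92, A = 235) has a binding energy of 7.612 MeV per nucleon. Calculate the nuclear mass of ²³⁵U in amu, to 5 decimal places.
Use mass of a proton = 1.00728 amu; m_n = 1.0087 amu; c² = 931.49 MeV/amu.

Total binding energy = 235 × 7.612 = 1788.820 MeV
Mass defect = 1788.820 MeV / (931.49 MeV/amu) = 1.9203856 amu
Constituent mass = 92(1.00728) + 143(1.0087) = 236.91386 amu
Nuclear mass = 236.91386 − 1.9203856 = 234.9934744 amu ≈ 234.99347 amu (to 5 decimal places)

234.99347 amu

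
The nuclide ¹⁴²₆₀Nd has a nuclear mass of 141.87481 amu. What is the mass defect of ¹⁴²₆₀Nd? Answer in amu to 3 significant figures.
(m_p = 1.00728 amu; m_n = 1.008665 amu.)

With 60 protons and 82 neutrons (A = 142):
Σm = 60·m_p + 82·m_n = 60.43680 + 82.710530 = 143.147330 amu
The mass defect is 143.147330 − 141.87481 = 1.272520 amu.

1.27 amu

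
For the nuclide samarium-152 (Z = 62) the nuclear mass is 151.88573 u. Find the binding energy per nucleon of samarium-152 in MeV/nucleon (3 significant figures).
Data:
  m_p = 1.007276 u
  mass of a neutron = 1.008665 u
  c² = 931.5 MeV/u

Z = 62, so N = A − Z = 152 − 62 = 90.
Σm = 62·m_p + 90·m_n = 62.451112 + 90.779850 = 153.230962 u
The mass defect is 153.230962 − 151.88573 = 1.345232 u.
Binding energy = Δm·c² = 1.345232 × 931.5 MeV/u = 1253.08 MeV
Dividing by A = 152 gives 8.244 MeV per nucleon.

8.24 MeV/nucleon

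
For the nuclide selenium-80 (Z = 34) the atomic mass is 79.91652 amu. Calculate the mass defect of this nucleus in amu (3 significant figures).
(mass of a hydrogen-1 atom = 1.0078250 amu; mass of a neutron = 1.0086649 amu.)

Total constituent mass: 34 × 1.0078250 + 46 × 1.0086649 = 80.6646354 amu
Mass defect Δm = 80.6646354 − 79.91652 = 0.7481154 amu

0.748 amu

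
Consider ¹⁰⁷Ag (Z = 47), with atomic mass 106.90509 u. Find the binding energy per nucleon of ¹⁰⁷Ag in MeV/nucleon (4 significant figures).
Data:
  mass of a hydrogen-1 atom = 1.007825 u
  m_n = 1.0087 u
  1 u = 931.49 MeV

8.572 MeV/nucleon

Total constituent mass: 47 × 1.007825 + 60 × 1.0087 = 107.889775 u
Mass defect Δm = 107.889775 − 106.90509 = 0.984685 u
Converting to energy: 0.984685 u × 931.49 MeV/u = 917.224 MeV
Dividing by A = 107 gives 8.572 MeV per nucleon.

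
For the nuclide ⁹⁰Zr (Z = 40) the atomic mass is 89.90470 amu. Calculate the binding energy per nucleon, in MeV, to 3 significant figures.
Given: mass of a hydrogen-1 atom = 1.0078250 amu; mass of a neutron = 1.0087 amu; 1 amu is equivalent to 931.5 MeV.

8.73 MeV/nucleon

Z = 40, so N = A − Z = 90 − 40 = 50.
Σm = 40·m(¹H) + 50·m_n = 40.3130000 + 50.4350 = 90.7480000 amu
The mass defect is 90.7480000 − 89.90470 = 0.8433000 amu.
E_B = 0.8433000 × 931.5 = 785.534 MeV
BE/A = 785.534 MeV / 90 = 8.728 MeV/nucleon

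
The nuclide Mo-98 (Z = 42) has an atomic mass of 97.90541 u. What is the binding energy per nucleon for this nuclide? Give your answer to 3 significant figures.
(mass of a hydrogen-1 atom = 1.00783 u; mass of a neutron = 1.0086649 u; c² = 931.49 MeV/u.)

Total constituent mass: 42 × 1.00783 + 56 × 1.0086649 = 98.8140944 u
The mass defect is 98.8140944 − 97.90541 = 0.9086844 u.
E_B = 0.9086844 × 931.49 = 846.430 MeV
Dividing by A = 98 gives 8.637 MeV per nucleon.

8.64 MeV/nucleon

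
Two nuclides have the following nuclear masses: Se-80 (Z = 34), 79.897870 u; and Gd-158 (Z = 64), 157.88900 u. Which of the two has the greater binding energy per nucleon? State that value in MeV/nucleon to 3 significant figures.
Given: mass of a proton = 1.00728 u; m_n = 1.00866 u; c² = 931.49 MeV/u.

Se-80; 8.71 MeV/nucleon

Se-80: Σm = 34(1.00728) + 46(1.00866) = 80.64588 u; Δm = 0.748010 u; E_B = 696.76 MeV; E_B/A = 8.710 MeV
Gd-158: Σm = 64(1.00728) + 94(1.00866) = 159.27996 u; Δm = 1.39096 u; E_B = 1295.67 MeV; E_B/A = 8.200 MeV
Se-80 has the higher binding energy per nucleon, so it is the more tightly bound nucleus.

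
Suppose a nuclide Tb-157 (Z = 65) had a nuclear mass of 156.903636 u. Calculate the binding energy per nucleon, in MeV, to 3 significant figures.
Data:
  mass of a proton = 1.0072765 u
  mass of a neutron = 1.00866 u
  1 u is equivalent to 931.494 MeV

8.10 MeV/nucleon

Mass of separated nucleons = 65(1.0072765) + 92(1.00866) = 65.4729725 + 92.79672 = 158.2696925 u
Δm = 158.2696925 − 156.903636 = 1.3660565 u
Converting to energy: 1.3660565 u × 931.494 MeV/u = 1272.47 MeV
Per nucleon: 1272.47 / 157 = 8.1049 MeV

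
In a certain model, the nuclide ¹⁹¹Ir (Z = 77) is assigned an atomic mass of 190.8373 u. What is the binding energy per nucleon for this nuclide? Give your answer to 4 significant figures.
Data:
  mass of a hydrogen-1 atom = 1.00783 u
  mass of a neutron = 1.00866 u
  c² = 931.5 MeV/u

Σm = 77·m(¹H) + 114·m_n = 77.60291 + 114.98724 = 192.59015 u
Mass defect Δm = 192.59015 − 190.8373 = 1.75285 u
E_B = 1.75285 × 931.5 = 1632.78 MeV
Dividing by A = 191 gives 8.549 MeV per nucleon.

8.549 MeV/nucleon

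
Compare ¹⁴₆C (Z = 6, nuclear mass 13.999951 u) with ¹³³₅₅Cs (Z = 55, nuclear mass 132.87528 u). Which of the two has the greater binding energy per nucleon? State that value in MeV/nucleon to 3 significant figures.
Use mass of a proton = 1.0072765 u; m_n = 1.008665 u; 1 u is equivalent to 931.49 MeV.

¹³³₅₅Cs; 8.41 MeV/nucleon

¹⁴₆C: Σm = 6(1.0072765) + 8(1.008665) = 14.1129790 u; Δm = 0.1130280 u; E_B = 105.28 MeV; E_B/A = 7.520 MeV
¹³³₅₅Cs: Σm = 55(1.0072765) + 78(1.008665) = 134.0760775 u; Δm = 1.2007975 u; E_B = 1118.5 MeV; E_B/A = 8.410 MeV
¹³³₅₅Cs has the higher binding energy per nucleon, so it is the more tightly bound nucleus.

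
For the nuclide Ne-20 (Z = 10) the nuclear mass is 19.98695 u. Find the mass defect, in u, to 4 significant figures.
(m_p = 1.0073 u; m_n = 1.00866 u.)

0.1727 u

Z = 10, so N = A − Z = 20 − 10 = 10.
Σm = 10·m_p + 10·m_n = 10.0730 + 10.08660 = 20.15960 u
Mass defect Δm = 20.15960 − 19.98695 = 0.17265 u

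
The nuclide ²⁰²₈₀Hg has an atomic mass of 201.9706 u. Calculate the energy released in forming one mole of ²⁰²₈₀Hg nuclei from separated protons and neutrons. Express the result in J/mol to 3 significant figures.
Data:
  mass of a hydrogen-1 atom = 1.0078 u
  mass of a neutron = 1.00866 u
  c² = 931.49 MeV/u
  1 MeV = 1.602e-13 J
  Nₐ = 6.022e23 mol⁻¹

Σm = 80·m(¹H) + 122·m_n = 80.6240 + 123.05652 = 203.68052 u
Mass defect Δm = 203.68052 − 201.9706 = 1.70992 u
E_B = 1.70992 × 931.49 = 1592.77 MeV
Per nucleus in joules: 1592.77 MeV × 1.602e-13 J/MeV = 2.5516e-10 J
Per mole: 2.5516e-10 J × 6.022e23 mol⁻¹ = 1.5366e+14 J/mol

1.54e+14 J/mol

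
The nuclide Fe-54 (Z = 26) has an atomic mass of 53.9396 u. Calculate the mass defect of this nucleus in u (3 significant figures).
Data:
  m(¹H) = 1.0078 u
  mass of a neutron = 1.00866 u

0.506 u

Z = 26, so N = A − Z = 54 − 26 = 28.
Mass of separated nucleons = 26(1.0078) + 28(1.00866) = 26.2028 + 28.24248 = 54.44528 u
Mass defect Δm = 54.44528 − 53.9396 = 0.50568 u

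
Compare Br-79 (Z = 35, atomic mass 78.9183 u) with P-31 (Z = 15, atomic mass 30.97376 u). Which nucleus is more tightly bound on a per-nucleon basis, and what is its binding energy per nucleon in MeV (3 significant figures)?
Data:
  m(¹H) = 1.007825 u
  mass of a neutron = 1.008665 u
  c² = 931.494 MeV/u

Br-79: Σm = 35(1.007825) + 44(1.008665) = 79.655135 u; Δm = 0.736835 u; E_B = 686.36 MeV; E_B/A = 8.688 MeV
P-31: Σm = 15(1.007825) + 16(1.008665) = 31.256015 u; Δm = 0.282255 u; E_B = 262.92 MeV; E_B/A = 8.481 MeV
Br-79 has the higher binding energy per nucleon, so it is the more tightly bound nucleus.

Br-79; 8.69 MeV/nucleon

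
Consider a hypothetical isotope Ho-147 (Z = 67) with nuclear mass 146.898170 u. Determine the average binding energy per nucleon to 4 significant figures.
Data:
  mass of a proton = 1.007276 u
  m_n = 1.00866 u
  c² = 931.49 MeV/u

8.124 MeV/nucleon

The nucleus contains 67 protons and 147 − 67 = 80 neutrons.
Mass of separated nucleons = 67(1.007276) + 80(1.00866) = 67.487492 + 80.69280 = 148.180292 u
Δm = 148.180292 − 146.898170 = 1.282122 u
Converting to energy: 1.282122 u × 931.49 MeV/u = 1194.28 MeV
Dividing by A = 147 gives 8.124 MeV per nucleon.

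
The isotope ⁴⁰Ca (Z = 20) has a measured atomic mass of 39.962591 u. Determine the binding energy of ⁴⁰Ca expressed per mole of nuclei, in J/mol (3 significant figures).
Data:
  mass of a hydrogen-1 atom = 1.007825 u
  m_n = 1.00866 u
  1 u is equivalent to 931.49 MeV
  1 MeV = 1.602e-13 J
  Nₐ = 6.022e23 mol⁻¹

Z = 20, so N = A − Z = 40 − 20 = 20.
Total constituent mass: 20 × 1.007825 + 20 × 1.00866 = 40.329700 u
Δm = 40.329700 − 39.962591 = 0.367109 u
Binding energy = Δm·c² = 0.367109 × 931.49 MeV/u = 341.958 MeV
Per nucleus in joules: 341.958 MeV × 1.602e-13 J/MeV = 5.4782e-11 J
Per mole: 5.4782e-11 J × 6.022e23 mol⁻¹ = 3.2990e+13 J/mol

3.30e+13 J/mol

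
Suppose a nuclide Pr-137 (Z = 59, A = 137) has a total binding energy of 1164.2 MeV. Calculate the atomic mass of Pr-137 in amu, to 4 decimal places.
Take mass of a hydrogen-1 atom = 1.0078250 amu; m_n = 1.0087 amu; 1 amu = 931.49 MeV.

Mass defect = 1164.2 MeV / (931.49 MeV/amu) = 1.249826 amu
Constituent mass = 59(1.0078250) + 78(1.0087) = 138.1402750 amu
Atomic mass = 138.1402750 − 1.249826 = 136.8904490 amu ≈ 136.8904 amu (to 4 decimal places)

136.8904 amu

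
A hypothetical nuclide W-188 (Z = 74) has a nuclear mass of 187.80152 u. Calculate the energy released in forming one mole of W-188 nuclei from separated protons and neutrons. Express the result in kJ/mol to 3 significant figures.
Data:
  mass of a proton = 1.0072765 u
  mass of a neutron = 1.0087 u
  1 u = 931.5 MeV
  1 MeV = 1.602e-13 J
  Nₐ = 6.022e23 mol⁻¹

1.55e+11 kJ/mol

With 74 protons and 114 neutrons (A = 188):
Σm = 74·m_p + 114·m_n = 74.5384610 + 114.9918 = 189.5302610 u
Mass defect Δm = 189.5302610 − 187.80152 = 1.7287410 u
E_B = 1.7287410 × 931.5 = 1610.32 MeV
Per nucleus in joules: 1610.32 MeV × 1.602e-13 J/MeV = 2.5797e-10 J
Per mole: 2.5797e-10 J × 6.022e23 mol⁻¹ = 1.5535e+14 J/mol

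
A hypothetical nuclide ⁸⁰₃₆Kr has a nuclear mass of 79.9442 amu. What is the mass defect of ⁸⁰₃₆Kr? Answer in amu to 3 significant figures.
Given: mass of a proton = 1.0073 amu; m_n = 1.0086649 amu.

0.700 amu

Σm = 36·m_p + 44·m_n = 36.2628 + 44.3812556 = 80.6440556 amu
The mass defect is 80.6440556 − 79.9442 = 0.6998556 amu.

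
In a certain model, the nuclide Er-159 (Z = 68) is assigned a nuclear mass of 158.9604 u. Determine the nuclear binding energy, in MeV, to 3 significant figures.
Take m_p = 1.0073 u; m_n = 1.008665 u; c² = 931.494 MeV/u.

1230 MeV

The nucleus contains 68 protons and 159 − 68 = 91 neutrons.
Σm = 68·m_p + 91·m_n = 68.4964 + 91.788515 = 160.284915 u
Mass defect Δm = 160.284915 − 158.9604 = 1.324515 u
Converting to energy: 1.324515 u × 931.494 MeV/u = 1233.78 MeV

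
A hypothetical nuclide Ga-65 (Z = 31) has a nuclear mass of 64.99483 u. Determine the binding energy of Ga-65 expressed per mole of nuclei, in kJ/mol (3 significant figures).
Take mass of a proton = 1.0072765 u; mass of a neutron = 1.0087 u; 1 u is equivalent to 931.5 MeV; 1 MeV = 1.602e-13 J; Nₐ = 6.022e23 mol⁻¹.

Mass of separated nucleons = 31(1.0072765) + 34(1.0087) = 31.2255715 + 34.2958 = 65.5213715 u
Mass defect Δm = 65.5213715 − 64.99483 = 0.5265415 u
Converting to energy: 0.5265415 u × 931.5 MeV/u = 490.473 MeV
Per nucleus in joules: 490.473 MeV × 1.602e-13 J/MeV = 7.8574e-11 J
Per mole: 7.8574e-11 J × 6.022e23 mol⁻¹ = 4.7317e+13 J/mol

4.73e+10 kJ/mol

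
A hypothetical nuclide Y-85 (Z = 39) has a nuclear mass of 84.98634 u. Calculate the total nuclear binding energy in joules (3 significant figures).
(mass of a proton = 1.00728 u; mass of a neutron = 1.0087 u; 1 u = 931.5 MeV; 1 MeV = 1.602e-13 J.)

Mass of separated nucleons = 39(1.00728) + 46(1.0087) = 39.28392 + 46.4002 = 85.68412 u
Δm = 85.68412 − 84.98634 = 0.69778 u
E_B = 0.69778 × 931.5 = 649.982 MeV
In joules: 649.982 MeV × 1.602e-13 J/MeV = 1.0413e-10 J

1.04e-10 J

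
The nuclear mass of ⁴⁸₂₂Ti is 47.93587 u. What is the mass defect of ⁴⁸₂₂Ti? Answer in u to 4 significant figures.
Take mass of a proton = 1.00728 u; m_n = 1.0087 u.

0.4505 u

Z = 22, so N = A − Z = 48 − 22 = 26.
Σm = 22·m_p + 26·m_n = 22.16016 + 26.2262 = 48.38636 u
Mass defect Δm = 48.38636 − 47.93587 = 0.45049 u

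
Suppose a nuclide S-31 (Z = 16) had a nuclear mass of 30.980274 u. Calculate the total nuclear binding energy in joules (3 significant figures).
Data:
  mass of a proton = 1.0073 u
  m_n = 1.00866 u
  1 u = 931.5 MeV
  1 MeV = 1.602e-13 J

3.98e-11 J

The nucleus contains 16 protons and 31 − 16 = 15 neutrons.
Mass of separated nucleons = 16(1.0073) + 15(1.00866) = 16.1168 + 15.12990 = 31.24670 u
Δm = 31.24670 − 30.980274 = 0.266426 u
Converting to energy: 0.266426 u × 931.5 MeV/u = 248.176 MeV
In joules: 248.176 MeV × 1.602e-13 J/MeV = 3.9758e-11 J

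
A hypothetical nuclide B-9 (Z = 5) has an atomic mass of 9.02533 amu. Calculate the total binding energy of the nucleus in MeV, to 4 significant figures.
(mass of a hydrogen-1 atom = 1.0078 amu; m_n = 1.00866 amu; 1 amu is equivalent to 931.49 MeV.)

45.00 MeV

The nucleus contains 5 protons and 9 − 5 = 4 neutrons.
Mass of separated nucleons = 5(1.0078) + 4(1.00866) = 5.0390 + 4.03464 = 9.07364 amu
Δm = 9.07364 − 9.02533 = 0.04831 amu
Binding energy = Δm·c² = 0.04831 × 931.49 MeV/amu = 45.0003 MeV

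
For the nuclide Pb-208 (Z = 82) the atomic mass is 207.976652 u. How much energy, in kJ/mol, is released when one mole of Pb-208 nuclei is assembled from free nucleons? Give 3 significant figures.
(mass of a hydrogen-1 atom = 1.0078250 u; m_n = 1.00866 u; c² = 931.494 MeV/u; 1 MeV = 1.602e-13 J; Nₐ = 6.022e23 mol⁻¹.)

Total constituent mass: 82 × 1.0078250 + 126 × 1.00866 = 209.7328100 u
The mass defect is 209.7328100 − 207.976652 = 1.7561580 u.
E_B = 1.7561580 × 931.494 = 1635.85 MeV
Per nucleus in joules: 1635.85 MeV × 1.602e-13 J/MeV = 2.6206e-10 J
Per mole: 2.6206e-10 J × 6.022e23 mol⁻¹ = 1.5781e+14 J/mol

1.58e+11 kJ/mol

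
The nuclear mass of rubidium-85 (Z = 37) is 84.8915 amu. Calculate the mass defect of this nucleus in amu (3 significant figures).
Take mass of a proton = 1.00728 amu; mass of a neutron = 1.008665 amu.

Σm = 37·m_p + 48·m_n = 37.26936 + 48.415920 = 85.685280 amu
Mass defect Δm = 85.685280 − 84.8915 = 0.793780 amu

0.794 amu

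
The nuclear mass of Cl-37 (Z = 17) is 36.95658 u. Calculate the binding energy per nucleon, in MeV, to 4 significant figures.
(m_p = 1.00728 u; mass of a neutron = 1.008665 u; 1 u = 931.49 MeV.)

Mass of separated nucleons = 17(1.00728) + 20(1.008665) = 17.12376 + 20.173300 = 37.297060 u
Δm = 37.297060 − 36.95658 = 0.340480 u
E_B = 0.340480 × 931.49 = 317.154 MeV
Per nucleon: 317.154 / 37 = 8.572 MeV

8.572 MeV/nucleon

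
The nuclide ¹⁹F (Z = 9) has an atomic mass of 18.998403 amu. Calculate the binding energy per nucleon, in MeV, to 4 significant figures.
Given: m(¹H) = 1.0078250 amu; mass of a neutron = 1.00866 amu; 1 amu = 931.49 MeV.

With 9 protons and 10 neutrons (A = 19):
Mass of separated nucleons = 9(1.0078250) + 10(1.00866) = 9.0704250 + 10.08660 = 19.1570250 amu
Mass defect Δm = 19.1570250 − 18.998403 = 0.1586220 amu
Binding energy = Δm·c² = 0.1586220 × 931.49 MeV/amu = 147.755 MeV
Dividing by A = 19 gives 7.777 MeV per nucleon.

7.777 MeV/nucleon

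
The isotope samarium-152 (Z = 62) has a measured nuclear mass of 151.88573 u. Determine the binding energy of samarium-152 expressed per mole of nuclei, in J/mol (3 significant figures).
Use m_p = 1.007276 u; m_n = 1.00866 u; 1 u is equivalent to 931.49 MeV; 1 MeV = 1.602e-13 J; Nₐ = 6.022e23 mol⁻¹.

Σm = 62·m_p + 90·m_n = 62.451112 + 90.77940 = 153.230512 u
The mass defect is 153.230512 − 151.88573 = 1.344782 u.
Binding energy = Δm·c² = 1.344782 × 931.49 MeV/u = 1252.65 MeV
Per nucleus in joules: 1252.65 MeV × 1.602e-13 J/MeV = 2.0067e-10 J
Per mole: 2.0067e-10 J × 6.022e23 mol⁻¹ = 1.2084e+14 J/mol

1.21e+14 J/mol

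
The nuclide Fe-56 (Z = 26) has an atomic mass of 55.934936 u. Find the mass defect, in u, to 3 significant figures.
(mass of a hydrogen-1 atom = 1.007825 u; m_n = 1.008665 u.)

0.528 u

Z = 26, so N = A − Z = 56 − 26 = 30.
Mass of separated nucleons = 26(1.007825) + 30(1.008665) = 26.203450 + 30.259950 = 56.463400 u
Δm = 56.463400 − 55.934936 = 0.528464 u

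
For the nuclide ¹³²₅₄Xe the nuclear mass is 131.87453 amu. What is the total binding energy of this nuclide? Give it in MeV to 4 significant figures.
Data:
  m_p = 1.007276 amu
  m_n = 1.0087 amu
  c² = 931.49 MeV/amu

1115 MeV

The nucleus contains 54 protons and 132 − 54 = 78 neutrons.
Mass of separated nucleons = 54(1.007276) + 78(1.0087) = 54.392904 + 78.6786 = 133.071504 amu
Mass defect Δm = 133.071504 − 131.87453 = 1.196974 amu
Converting to energy: 1.196974 amu × 931.49 MeV/amu = 1114.97 MeV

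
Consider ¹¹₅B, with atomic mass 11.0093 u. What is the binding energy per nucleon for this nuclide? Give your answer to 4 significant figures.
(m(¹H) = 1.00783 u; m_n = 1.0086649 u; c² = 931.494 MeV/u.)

The nucleus contains 5 protons and 11 − 5 = 6 neutrons.
Σm = 5·m(¹H) + 6·m_n = 5.03915 + 6.0519894 = 11.0911394 u
The mass defect is 11.0911394 − 11.0093 = 0.0818394 u.
Binding energy = Δm·c² = 0.0818394 × 931.494 MeV/u = 76.2329 MeV
BE/A = 76.2329 MeV / 11 = 6.930 MeV/nucleon

6.930 MeV/nucleon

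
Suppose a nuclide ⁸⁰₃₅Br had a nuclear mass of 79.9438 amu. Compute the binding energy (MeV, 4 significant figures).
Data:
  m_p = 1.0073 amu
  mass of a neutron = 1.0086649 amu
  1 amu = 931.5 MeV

Z = 35, so N = A − Z = 80 − 35 = 45.
Total constituent mass: 35 × 1.0073 + 45 × 1.0086649 = 80.6454205 amu
Mass defect Δm = 80.6454205 − 79.9438 = 0.7016205 amu
Binding energy = Δm·c² = 0.7016205 × 931.5 MeV/amu = 653.559 MeV

653.6 MeV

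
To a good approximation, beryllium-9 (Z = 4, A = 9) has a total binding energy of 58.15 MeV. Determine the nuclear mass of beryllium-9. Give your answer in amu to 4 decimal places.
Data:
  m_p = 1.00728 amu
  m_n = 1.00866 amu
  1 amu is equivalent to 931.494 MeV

9.0100 amu

Mass defect = 58.15 MeV / (931.494 MeV/amu) = 0.062427 amu
Constituent mass = 4(1.00728) + 5(1.00866) = 9.07242 amu
Nuclear mass = 9.07242 − 0.062427 = 9.009993 amu ≈ 9.0100 amu (to 4 decimal places)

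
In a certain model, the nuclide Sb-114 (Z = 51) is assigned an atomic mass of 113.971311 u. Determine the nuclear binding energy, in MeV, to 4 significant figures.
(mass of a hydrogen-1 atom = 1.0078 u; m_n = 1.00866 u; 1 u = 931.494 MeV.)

Σm = 51·m(¹H) + 63·m_n = 51.3978 + 63.54558 = 114.94338 u
The mass defect is 114.94338 − 113.971311 = 0.972069 u.
Converting to energy: 0.972069 u × 931.494 MeV/u = 905.476 MeV

905.5 MeV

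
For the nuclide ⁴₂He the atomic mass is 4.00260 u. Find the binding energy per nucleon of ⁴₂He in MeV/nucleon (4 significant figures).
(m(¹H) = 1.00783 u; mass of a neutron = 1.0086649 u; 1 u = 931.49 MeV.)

7.077 MeV/nucleon

With 2 protons and 2 neutrons (A = 4):
Σm = 2·m(¹H) + 2·m_n = 2.01566 + 2.0173298 = 4.0329898 u
The mass defect is 4.0329898 − 4.00260 = 0.0303898 u.
Binding energy = Δm·c² = 0.0303898 × 931.49 MeV/u = 28.3078 MeV
BE/A = 28.3078 MeV / 4 = 7.077 MeV/nucleon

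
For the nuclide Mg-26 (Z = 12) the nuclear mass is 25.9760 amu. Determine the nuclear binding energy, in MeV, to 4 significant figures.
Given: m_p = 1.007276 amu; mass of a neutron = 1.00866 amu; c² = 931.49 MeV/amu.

216.6 MeV

Z = 12, so N = A − Z = 26 − 12 = 14.
Total constituent mass: 12 × 1.007276 + 14 × 1.00866 = 26.208552 amu
Mass defect Δm = 26.208552 − 25.9760 = 0.232552 amu
Converting to energy: 0.232552 amu × 931.49 MeV/amu = 216.620 MeV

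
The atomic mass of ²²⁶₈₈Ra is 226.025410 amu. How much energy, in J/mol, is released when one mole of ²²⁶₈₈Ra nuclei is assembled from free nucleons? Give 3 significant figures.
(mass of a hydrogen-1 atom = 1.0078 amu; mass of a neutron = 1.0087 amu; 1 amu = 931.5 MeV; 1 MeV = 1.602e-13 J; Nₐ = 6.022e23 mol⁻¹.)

The nucleus contains 88 protons and 226 − 88 = 138 neutrons.
Total constituent mass: 88 × 1.0078 + 138 × 1.0087 = 227.8870 amu
The mass defect is 227.8870 − 226.025410 = 1.861590 amu.
Converting to energy: 1.861590 amu × 931.5 MeV/amu = 1734.07 MeV
Per nucleus in joules: 1734.07 MeV × 1.602e-13 J/MeV = 2.7780e-10 J
Per mole: 2.7780e-10 J × 6.022e23 mol⁻¹ = 1.6729e+14 J/mol

1.67e+14 J/mol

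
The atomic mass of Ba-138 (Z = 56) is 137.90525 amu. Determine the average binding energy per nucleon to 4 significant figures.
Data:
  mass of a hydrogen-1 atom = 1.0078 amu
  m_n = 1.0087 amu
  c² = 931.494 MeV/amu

Total constituent mass: 56 × 1.0078 + 82 × 1.0087 = 139.1502 amu
The mass defect is 139.1502 − 137.90525 = 1.24495 amu.
E_B = 1.24495 × 931.494 = 1159.66 MeV
Dividing by A = 138 gives 8.403 MeV per nucleon.

8.403 MeV/nucleon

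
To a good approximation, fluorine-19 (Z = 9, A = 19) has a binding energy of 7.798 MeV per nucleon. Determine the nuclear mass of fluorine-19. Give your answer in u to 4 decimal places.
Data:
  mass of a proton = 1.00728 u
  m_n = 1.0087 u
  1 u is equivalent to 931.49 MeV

Total binding energy = 19 × 7.798 = 148.162 MeV
Mass defect = 148.162 MeV / (931.49 MeV/u) = 0.159059 u
Constituent mass = 9(1.00728) + 10(1.0087) = 19.15252 u
Nuclear mass = 19.15252 − 0.159059 = 18.993461 u ≈ 18.9935 u (to 4 decimal places)

18.9935 u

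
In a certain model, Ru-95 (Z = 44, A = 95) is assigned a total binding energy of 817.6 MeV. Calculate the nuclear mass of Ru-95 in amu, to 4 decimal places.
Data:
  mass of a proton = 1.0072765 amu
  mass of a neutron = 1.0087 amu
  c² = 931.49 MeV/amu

94.8861 amu

Mass defect = 817.6 MeV / (931.49 MeV/amu) = 0.877734 amu
Constituent mass = 44(1.0072765) + 51(1.0087) = 95.7638660 amu
Nuclear mass = 95.7638660 − 0.877734 = 94.8861320 amu ≈ 94.8861 amu (to 4 decimal places)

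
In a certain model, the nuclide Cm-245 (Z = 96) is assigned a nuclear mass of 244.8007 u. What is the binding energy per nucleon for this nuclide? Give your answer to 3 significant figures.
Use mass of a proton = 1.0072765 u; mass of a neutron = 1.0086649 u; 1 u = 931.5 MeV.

Total constituent mass: 96 × 1.0072765 + 149 × 1.0086649 = 246.9896141 u
Mass defect Δm = 246.9896141 − 244.8007 = 2.1889141 u
E_B = 2.1889141 × 931.5 = 2038.97 MeV
BE/A = 2038.97 MeV / 245 = 8.322 MeV/nucleon

8.32 MeV/nucleon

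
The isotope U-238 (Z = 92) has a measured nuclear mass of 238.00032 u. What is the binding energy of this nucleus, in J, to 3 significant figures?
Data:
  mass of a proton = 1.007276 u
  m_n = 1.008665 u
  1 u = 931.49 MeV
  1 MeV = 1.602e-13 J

The nucleus contains 92 protons and 238 − 92 = 146 neutrons.
Σm = 92·m_p + 146·m_n = 92.669392 + 147.265090 = 239.934482 u
The mass defect is 239.934482 − 238.00032 = 1.934162 u.
E_B = 1.934162 × 931.49 = 1801.65 MeV
In joules: 1801.65 MeV × 1.602e-13 J/MeV = 2.8862e-10 J

2.89e-10 J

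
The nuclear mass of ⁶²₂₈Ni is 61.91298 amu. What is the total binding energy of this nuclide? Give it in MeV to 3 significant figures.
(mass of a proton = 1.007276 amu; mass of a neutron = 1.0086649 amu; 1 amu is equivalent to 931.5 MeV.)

Mass of separated nucleons = 28(1.007276) + 34(1.0086649) = 28.203728 + 34.2946066 = 62.4983346 amu
Δm = 62.4983346 − 61.91298 = 0.5853546 amu
Binding energy = Δm·c² = 0.5853546 × 931.5 MeV/amu = 545.258 MeV

545 MeV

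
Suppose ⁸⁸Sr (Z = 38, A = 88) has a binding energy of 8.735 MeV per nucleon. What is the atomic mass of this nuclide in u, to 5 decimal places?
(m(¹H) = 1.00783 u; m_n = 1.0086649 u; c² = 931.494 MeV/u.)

87.90557 u

Total binding energy = 88 × 8.735 = 768.680 MeV
Mass defect = 768.680 MeV / (931.494 MeV/u) = 0.8252120 u
Constituent mass = 38(1.00783) + 50(1.0086649) = 88.7307850 u
Atomic mass = 88.7307850 − 0.8252120 = 87.9055730 u ≈ 87.90557 u (to 5 decimal places)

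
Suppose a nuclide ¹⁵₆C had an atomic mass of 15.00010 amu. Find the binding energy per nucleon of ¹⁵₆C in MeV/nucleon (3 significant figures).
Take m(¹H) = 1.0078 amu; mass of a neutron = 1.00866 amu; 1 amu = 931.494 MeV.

7.74 MeV/nucleon

Total constituent mass: 6 × 1.0078 + 9 × 1.00866 = 15.12474 amu
The mass defect is 15.12474 − 15.00010 = 0.12464 amu.
Binding energy = Δm·c² = 0.12464 × 931.494 MeV/amu = 116.101 MeV
BE/A = 116.101 MeV / 15 = 7.740 MeV/nucleon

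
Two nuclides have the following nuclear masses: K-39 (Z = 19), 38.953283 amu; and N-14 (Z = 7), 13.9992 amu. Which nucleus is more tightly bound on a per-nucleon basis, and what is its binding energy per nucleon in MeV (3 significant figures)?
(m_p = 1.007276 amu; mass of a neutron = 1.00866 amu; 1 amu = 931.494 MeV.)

K-39; 8.55 MeV/nucleon

K-39: Σm = 19(1.007276) + 20(1.00866) = 39.311444 amu; Δm = 0.358161 amu; E_B = 333.62 MeV; E_B/A = 8.554 MeV
N-14: Σm = 7(1.007276) + 7(1.00866) = 14.111552 amu; Δm = 0.112352 amu; E_B = 104.655 MeV; E_B/A = 7.475 MeV
K-39 has the higher binding energy per nucleon, so it is the more tightly bound nucleus.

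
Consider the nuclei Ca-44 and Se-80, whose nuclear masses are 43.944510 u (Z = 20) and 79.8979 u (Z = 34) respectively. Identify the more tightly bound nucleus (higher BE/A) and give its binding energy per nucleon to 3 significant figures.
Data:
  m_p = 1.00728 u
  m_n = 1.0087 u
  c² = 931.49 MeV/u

Se-80; 8.73 MeV/nucleon

Ca-44: Σm = 20(1.00728) + 24(1.0087) = 44.35440 u; Δm = 0.409890 u; E_B = 381.808 MeV; E_B/A = 8.677 MeV
Se-80: Σm = 34(1.00728) + 46(1.0087) = 80.64772 u; Δm = 0.74982 u; E_B = 698.45 MeV; E_B/A = 8.731 MeV
Se-80 has the higher binding energy per nucleon, so it is the more tightly bound nucleus.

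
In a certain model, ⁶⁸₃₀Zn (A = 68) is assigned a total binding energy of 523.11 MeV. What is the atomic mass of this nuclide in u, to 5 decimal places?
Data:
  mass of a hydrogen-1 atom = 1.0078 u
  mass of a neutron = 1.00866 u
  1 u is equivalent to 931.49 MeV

Mass defect = 523.11 MeV / (931.49 MeV/u) = 0.5615841 u
Constituent mass = 30(1.0078) + 38(1.00866) = 68.56308 u
Atomic mass = 68.56308 − 0.5615841 = 68.0014959 u ≈ 68.00150 u (to 5 decimal places)

68.00150 u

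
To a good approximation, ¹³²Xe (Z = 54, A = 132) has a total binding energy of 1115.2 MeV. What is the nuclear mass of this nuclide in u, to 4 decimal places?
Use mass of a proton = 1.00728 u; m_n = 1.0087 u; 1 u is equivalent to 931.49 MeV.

131.8745 u

Mass defect = 1115.2 MeV / (931.49 MeV/u) = 1.197222 u
Constituent mass = 54(1.00728) + 78(1.0087) = 133.07172 u
Nuclear mass = 133.07172 − 1.197222 = 131.874498 u ≈ 131.8745 u (to 4 decimal places)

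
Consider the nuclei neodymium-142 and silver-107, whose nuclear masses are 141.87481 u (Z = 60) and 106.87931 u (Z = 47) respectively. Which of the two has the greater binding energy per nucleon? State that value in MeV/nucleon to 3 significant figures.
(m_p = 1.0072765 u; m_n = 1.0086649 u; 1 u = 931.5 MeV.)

silver-107; 8.55 MeV/nucleon

neodymium-142: Σm = 60(1.0072765) + 82(1.0086649) = 143.1471118 u; Δm = 1.2723018 u; E_B = 1185.1 MeV; E_B/A = 8.346 MeV
silver-107: Σm = 47(1.0072765) + 60(1.0086649) = 107.8618895 u; Δm = 0.9825795 u; E_B = 915.27 MeV; E_B/A = 8.554 MeV
silver-107 has the higher binding energy per nucleon, so it is the more tightly bound nucleus.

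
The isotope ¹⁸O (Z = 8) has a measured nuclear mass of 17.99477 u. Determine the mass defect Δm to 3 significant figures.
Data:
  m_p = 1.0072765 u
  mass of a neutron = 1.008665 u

0.150 u

Z = 8, so N = A − Z = 18 − 8 = 10.
Mass of separated nucleons = 8(1.0072765) + 10(1.008665) = 8.0582120 + 10.086650 = 18.1448620 u
Mass defect Δm = 18.1448620 − 17.99477 = 0.1500920 u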